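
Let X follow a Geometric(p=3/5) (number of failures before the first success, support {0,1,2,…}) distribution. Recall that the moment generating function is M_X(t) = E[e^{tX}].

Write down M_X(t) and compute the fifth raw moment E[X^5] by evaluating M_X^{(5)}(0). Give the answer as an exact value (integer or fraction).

M_X(t) = 3/(5*(1 - 2*e^(t)/5))
dM/dt = 6*e^(t)/(4*e^(2*t) - 20*e^(t) + 25)
d^2M/dt^2 = (-12*e^(2*t) - 30*e^(t))/(8*e^(3*t) - 60*e^(2*t) + 150*e^(t) - 125)
d^3M/dt^3 = (24*e^(3*t) + 240*e^(2*t) + 150*e^(t))/(16*e^(4*t) - 160*e^(3*t) + 600*e^(2*t) - 1000*e^(t) + 625)
d^4M/dt^4 = (-48*e^(4*t) - 1320*e^(3*t) - 3300*e^(2*t) - 750*e^(t))/(32*e^(5*t) - 400*e^(4*t) + 2000*e^(3*t) - 5000*e^(2*t) + 6250*e^(t) - 3125)

E[X^5] = d^5M/dt^5 |_{t=0} = 9854/81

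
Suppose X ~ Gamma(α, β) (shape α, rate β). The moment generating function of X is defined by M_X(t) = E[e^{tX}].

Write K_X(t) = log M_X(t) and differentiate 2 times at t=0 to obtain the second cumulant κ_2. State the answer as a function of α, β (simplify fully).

κ_2 = d^2K/dt^2 |_{t=0} = α/β^2

M_X(t) = (β/(β - t))^α
K_X(t) = log M_X(t) = α*(log(β) - log(β - t))
dK/dt = -α/(-β + t)
d^2K/dt^2 = α/(β^2 - 2*β*t + t^2)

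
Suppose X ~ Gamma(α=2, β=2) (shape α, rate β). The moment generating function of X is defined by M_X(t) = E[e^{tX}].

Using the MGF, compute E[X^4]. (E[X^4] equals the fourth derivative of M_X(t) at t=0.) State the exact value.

M_X(t) = 4/(2 - t)^2
D^4[M](t) = 480/(t^6 - 12*t^5 + 60*t^4 - 160*t^3 + 240*t^2 - 192*t + 64)

E[X^4] = D^4[M](0) = 15/2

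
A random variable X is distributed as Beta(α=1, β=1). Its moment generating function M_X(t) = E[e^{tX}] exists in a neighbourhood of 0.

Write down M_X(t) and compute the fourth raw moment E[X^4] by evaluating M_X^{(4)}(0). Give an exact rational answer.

E[X^4] = d^4M/dt^4 |_{t=0} = 1/5

M_X(t) = ₁F₁(1; 2; t)
dM/dt = ₁F₁(2; 3; t)/2
d^2M/dt^2 = ₁F₁(3; 4; t)/3
d^3M/dt^3 = ₁F₁(4; 5; t)/4
d^4M/dt^4 = ₁F₁(5; 6; t)/5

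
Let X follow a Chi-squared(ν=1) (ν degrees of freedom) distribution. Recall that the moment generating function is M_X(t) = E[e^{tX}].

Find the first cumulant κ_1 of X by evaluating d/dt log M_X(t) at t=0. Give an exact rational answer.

κ_1 = K′(0) = 1

M_X(t) = 1/√(1 - 2*t)
K_X(t) = log M_X(t) = -log(1 - 2*t)/2
K′(t) = -1/(2*t - 1)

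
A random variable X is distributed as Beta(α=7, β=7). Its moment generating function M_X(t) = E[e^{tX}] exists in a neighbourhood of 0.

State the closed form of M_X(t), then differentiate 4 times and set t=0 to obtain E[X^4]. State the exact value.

E[X^4] = d^4M/dt^4 |_{t=0} = 3/34

M_X(t) = ₁F₁(7; 14; t)
dM/dt = ₁F₁(8; 15; t)/2
d^2M/dt^2 = 4*₁F₁(9; 16; t)/15
d^3M/dt^3 = 3*₁F₁(10; 17; t)/20
d^4M/dt^4 = 3*₁F₁(11; 18; t)/34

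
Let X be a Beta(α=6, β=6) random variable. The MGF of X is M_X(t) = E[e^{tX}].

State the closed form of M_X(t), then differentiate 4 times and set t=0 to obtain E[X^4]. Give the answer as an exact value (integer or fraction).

E[X^4] = d^4M/dt^4 |_{t=0} = 6/65

M_X(t) = ₁F₁(6; 12; t)
dM/dt = ₁F₁(7; 13; t)/2
d^2M/dt^2 = 7*₁F₁(8; 14; t)/26
d^3M/dt^3 = 2*₁F₁(9; 15; t)/13
d^4M/dt^4 = 6*₁F₁(10; 16; t)/65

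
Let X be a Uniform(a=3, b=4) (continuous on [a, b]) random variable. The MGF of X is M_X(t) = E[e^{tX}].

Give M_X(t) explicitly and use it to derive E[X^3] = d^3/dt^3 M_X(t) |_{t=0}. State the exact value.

E[X^3] = M′′′(0) = 175/4

M_X(t) = (e^(4*t) - e^(3*t))/t
M′(t) = (4*t*e^(4*t) - 3*t*e^(3*t) - e^(4*t) + e^(3*t))/t^2
M′′(t) = (16*t^2*e^(4*t) - 9*t^2*e^(3*t) - 8*t*e^(4*t) + 6*t*e^(3*t) + 2*e^(4*t) - 2*e^(3*t))/t^3
M′′′(t) = (64*t^3*e^(4*t) - 27*t^3*e^(3*t) - 48*t^2*e^(4*t) + 27*t^2*e^(3*t) + 24*t*e^(4*t) - 18*t*e^(3*t) - 6*e^(4*t) + 6*e^(3*t))/t^4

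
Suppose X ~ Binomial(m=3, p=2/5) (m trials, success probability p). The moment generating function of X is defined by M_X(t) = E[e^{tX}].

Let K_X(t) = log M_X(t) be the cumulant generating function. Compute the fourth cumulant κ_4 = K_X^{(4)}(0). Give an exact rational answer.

κ_4 = D^4[K](0) = -198/625

M_X(t) = (2*e^(t)/5 + 3/5)^3
K_X(t) = log M_X(t) = 3*log(2*e^(t)/5 + 3/5)
D^4[K](t) = (72*e^(3*t) - 432*e^(2*t) + 162*e^(t))/(16*e^(4*t) + 96*e^(3*t) + 216*e^(2*t) + 216*e^(t) + 81)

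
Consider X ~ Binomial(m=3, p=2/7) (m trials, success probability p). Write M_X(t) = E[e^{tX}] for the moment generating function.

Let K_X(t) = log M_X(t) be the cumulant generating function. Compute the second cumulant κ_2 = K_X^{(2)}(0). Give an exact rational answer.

κ_2 = D^2[K](0) = 30/49

M_X(t) = (2*e^(t)/7 + 5/7)^3
K_X(t) = log M_X(t) = 3*log(2*e^(t)/7 + 5/7)
D^2[K](t) = 30*e^(t)/(4*e^(2*t) + 20*e^(t) + 25)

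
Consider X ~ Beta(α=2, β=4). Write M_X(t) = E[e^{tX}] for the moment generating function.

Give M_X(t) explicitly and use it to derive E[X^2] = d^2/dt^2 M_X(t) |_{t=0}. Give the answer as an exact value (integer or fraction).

M_X(t) = ₁F₁(2; 6; t)
M^(2)(t) = ₁F₁(4; 8; t)/7

E[X^2] = M^(2)(0) = 1/7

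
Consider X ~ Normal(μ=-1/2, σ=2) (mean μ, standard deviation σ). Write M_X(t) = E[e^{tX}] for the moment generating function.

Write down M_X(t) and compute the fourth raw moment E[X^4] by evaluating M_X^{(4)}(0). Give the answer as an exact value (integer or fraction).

M_X(t) = e^(2*t^2 - t/2)
M′(t) = 4*t*e^(-t/2)*e^(2*t^2) - e^(-t/2)*e^(2*t^2)/2
M′′(t) = (64*t^2*e^(2*t^2) - 16*t*e^(2*t^2) + 17*e^(2*t^2))*e^(-t/2)/4
M′′′(t) = (512*t^3*e^(2*t^2) - 192*t^2*e^(2*t^2) + 408*t*e^(2*t^2) - 49*e^(2*t^2))*e^(-t/2)/8
M′′′′(t) = (4096*t^4*e^(2*t^2) - 2048*t^3*e^(2*t^2) + 6528*t^2*e^(2*t^2) - 1568*t*e^(2*t^2) + 865*e^(2*t^2))*e^(-t/2)/16

E[X^4] = M′′′′(0) = 865/16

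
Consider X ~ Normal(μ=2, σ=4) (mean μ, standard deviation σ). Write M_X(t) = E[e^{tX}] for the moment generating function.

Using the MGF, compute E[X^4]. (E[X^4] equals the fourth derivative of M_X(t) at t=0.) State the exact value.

M_X(t) = e^(8*t^2 + 2*t)
D^4[M](t) = 65536*t^4*e^(2*t)*e^(8*t^2) + 32768*t^3*e^(2*t)*e^(8*t^2) + 30720*t^2*e^(2*t)*e^(8*t^2) + 6656*t*e^(2*t)*e^(8*t^2) + 1168*e^(2*t)*e^(8*t^2)

E[X^4] = D^4[M](0) = 1168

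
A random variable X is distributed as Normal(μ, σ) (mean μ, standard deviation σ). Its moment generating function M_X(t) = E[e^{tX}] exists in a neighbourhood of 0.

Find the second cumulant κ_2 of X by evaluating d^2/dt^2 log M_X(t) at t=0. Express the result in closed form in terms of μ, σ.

κ_2 = K′′(0) = σ^2

M_X(t) = e^(μ*t + σ^2*t^2/2)
K_X(t) = log M_X(t) = μ*t + σ^2*t^2/2
K′(t) = μ + σ^2*t
K′′(t) = σ^2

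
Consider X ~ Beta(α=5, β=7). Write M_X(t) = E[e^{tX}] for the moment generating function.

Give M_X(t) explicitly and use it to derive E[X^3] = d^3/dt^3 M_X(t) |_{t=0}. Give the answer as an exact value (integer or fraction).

M_X(t) = ₁F₁(5; 12; t)
dM/dt = 5*₁F₁(6; 13; t)/12
d^2M/dt^2 = 5*₁F₁(7; 14; t)/26
d^3M/dt^3 = 5*₁F₁(8; 15; t)/52

E[X^3] = d^3M/dt^3 |_{t=0} = 5/52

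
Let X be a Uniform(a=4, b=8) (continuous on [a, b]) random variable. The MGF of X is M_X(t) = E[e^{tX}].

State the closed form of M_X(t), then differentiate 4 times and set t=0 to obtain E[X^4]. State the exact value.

M_X(t) = (e^(8*t) - e^(4*t))/(4*t)
M′(t) = (8*t*e^(8*t) - 4*t*e^(4*t) - e^(8*t) + e^(4*t))/(4*t^2)
M′′(t) = (32*t^2*e^(8*t) - 8*t^2*e^(4*t) - 8*t*e^(8*t) + 4*t*e^(4*t) + e^(8*t) - e^(4*t))/(2*t^3)
M′′′(t) = (256*t^3*e^(8*t) - 32*t^3*e^(4*t) - 96*t^2*e^(8*t) + 24*t^2*e^(4*t) + 24*t*e^(8*t) - 12*t*e^(4*t) - 3*e^(8*t) + 3*e^(4*t))/(2*t^4)

E[X^4] = M′′′′(0) = 7936/5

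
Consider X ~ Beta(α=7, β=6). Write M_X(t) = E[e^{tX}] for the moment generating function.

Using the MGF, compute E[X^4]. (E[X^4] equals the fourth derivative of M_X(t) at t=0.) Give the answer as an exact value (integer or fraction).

M_X(t) = ₁F₁(7; 13; t)
M′(t) = 7*₁F₁(8; 14; t)/13
M′′(t) = 4*₁F₁(9; 15; t)/13
M′′′(t) = 12*₁F₁(10; 16; t)/65
M′′′′(t) = 3*₁F₁(11; 17; t)/26

E[X^4] = M′′′′(0) = 3/26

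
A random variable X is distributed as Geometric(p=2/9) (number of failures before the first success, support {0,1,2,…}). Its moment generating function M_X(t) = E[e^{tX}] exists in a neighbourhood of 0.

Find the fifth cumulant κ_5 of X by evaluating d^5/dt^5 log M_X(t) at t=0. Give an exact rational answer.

M_X(t) = 2/(9*(1 - 7*e^(t)/9))
K_X(t) = log M_X(t) = -log(1 - 7*e^(t)/9) - 2*log(3) + log(2)
K^(5)(t) = (-21609*e^(4*t) - 305613*e^(3*t) - 392931*e^(2*t) - 45927*e^(t))/(16807*e^(5*t) - 108045*e^(4*t) + 277830*e^(3*t) - 357210*e^(2*t) + 229635*e^(t) - 59049)

κ_5 = K^(5)(0) = 23940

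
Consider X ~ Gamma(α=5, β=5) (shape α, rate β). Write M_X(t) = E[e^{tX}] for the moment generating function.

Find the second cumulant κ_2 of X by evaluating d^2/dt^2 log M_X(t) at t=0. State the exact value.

M_X(t) = 3125/(5 - t)^5
K_X(t) = log M_X(t) = -5*log(5 - t) + 5*log(5)
K′(t) = -5/(t - 5)
K′′(t) = 5/(t^2 - 10*t + 25)

κ_2 = K′′(0) = 1/5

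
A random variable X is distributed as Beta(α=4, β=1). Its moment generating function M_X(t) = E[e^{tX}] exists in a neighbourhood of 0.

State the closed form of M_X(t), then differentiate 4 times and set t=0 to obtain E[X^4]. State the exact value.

E[X^4] = D^4[M](0) = 1/2

M_X(t) = ₁F₁(4; 5; t)
D^4[M](t) = ₁F₁(8; 9; t)/2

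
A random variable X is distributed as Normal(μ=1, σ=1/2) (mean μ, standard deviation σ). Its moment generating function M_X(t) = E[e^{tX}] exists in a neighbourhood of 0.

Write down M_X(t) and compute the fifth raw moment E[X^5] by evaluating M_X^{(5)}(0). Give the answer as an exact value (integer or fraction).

M_X(t) = e^(t^2/8 + t)
D^5[M](t) = t^5*e^(t)*e^(t^2/8)/1024 + 5*t^4*e^(t)*e^(t^2/8)/256 + 25*t^3*e^(t)*e^(t^2/8)/128 + 35*t^2*e^(t)*e^(t^2/8)/32 + 215*t*e^(t)*e^(t^2/8)/64 + 71*e^(t)*e^(t^2/8)/16

E[X^5] = D^5[M](0) = 71/16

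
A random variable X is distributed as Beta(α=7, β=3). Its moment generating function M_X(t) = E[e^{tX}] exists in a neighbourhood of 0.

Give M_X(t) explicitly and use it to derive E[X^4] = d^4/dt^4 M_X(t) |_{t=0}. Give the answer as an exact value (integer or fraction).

M_X(t) = ₁F₁(7; 10; t)
M^(4)(t) = 42*₁F₁(11; 14; t)/143

E[X^4] = M^(4)(0) = 42/143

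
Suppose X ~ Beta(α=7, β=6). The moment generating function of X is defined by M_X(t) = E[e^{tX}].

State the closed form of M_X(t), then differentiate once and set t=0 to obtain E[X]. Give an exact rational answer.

M_X(t) = ₁F₁(7; 13; t)
dM/dt = 7*₁F₁(8; 14; t)/13

E[X] = dM/dt |_{t=0} = 7/13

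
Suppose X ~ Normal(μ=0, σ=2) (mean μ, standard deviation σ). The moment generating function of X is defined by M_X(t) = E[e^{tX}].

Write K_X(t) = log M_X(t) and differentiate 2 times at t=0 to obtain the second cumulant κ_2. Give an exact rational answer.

M_X(t) = e^(2*t^2)
K_X(t) = log M_X(t) = 2*t^2
K^(2)(t) = 4

κ_2 = K^(2)(0) = 4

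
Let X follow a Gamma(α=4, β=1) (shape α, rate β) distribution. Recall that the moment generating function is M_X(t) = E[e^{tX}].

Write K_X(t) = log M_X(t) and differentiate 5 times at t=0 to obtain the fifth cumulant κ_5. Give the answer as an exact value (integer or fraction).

κ_5 = K′′′′′(0) = 96

M_X(t) = (1 - t)^(-4)
K_X(t) = log M_X(t) = -4*log(1 - t)
K′(t) = -4/(t - 1)
K′′(t) = 4/(t^2 - 2*t + 1)
K′′′(t) = -8/(t^3 - 3*t^2 + 3*t - 1)
K′′′′(t) = 24/(t^4 - 4*t^3 + 6*t^2 - 4*t + 1)
K′′′′′(t) = -96/(t^5 - 5*t^4 + 10*t^3 - 10*t^2 + 5*t - 1)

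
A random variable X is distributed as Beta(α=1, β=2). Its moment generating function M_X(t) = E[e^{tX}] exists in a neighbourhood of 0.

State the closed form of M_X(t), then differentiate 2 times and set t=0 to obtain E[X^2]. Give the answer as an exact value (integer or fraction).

M_X(t) = ₁F₁(1; 3; t)
M^(2)(t) = ₁F₁(3; 5; t)/6

E[X^2] = M^(2)(0) = 1/6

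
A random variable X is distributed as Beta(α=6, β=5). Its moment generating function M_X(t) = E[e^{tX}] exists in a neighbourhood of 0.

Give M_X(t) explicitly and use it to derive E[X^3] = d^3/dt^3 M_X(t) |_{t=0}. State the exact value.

M_X(t) = ₁F₁(6; 11; t)
M′(t) = 6*₁F₁(7; 12; t)/11
M′′(t) = 7*₁F₁(8; 13; t)/22
M′′′(t) = 28*₁F₁(9; 14; t)/143

E[X^3] = M′′′(0) = 28/143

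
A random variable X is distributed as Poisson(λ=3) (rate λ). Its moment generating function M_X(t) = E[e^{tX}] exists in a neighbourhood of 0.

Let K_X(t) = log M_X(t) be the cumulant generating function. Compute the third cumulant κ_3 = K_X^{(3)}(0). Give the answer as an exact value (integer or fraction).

M_X(t) = e^(3*e^(t) - 3)
K_X(t) = log M_X(t) = 3*e^(t) - 3
dK/dt = 3*e^(t)
d^2K/dt^2 = 3*e^(t)
d^3K/dt^3 = 3*e^(t)

κ_3 = d^3K/dt^3 |_{t=0} = 3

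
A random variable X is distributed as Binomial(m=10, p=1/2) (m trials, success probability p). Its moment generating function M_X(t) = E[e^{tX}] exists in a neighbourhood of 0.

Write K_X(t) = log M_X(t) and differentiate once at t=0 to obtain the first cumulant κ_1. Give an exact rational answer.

M_X(t) = (e^(t)/2 + 1/2)^10
K_X(t) = log M_X(t) = 10*log(e^(t)/2 + 1/2)
D[K](t) = 10*e^(t)/(e^(t) + 1)

κ_1 = D[K](0) = 5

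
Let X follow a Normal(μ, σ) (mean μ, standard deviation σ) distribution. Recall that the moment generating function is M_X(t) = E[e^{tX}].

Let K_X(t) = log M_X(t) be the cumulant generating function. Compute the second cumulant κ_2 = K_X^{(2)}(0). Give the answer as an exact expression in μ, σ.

M_X(t) = e^(μ*t + σ^2*t^2/2)
K_X(t) = log M_X(t) = μ*t + σ^2*t^2/2
K^(2)(t) = σ^2

κ_2 = K^(2)(0) = σ^2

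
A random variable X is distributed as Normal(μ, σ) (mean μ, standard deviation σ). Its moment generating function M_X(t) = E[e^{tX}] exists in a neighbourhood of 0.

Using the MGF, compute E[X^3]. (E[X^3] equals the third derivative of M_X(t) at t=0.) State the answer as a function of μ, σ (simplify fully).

E[X^3] = D^3[M](0) = μ*(μ^2 + 3*σ^2)

M_X(t) = e^(μ*t + σ^2*t^2/2)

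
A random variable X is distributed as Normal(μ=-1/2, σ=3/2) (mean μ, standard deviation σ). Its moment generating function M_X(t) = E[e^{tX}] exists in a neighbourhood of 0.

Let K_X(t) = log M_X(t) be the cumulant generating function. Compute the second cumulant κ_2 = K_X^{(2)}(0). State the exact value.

κ_2 = d^2K/dt^2 |_{t=0} = 9/4

M_X(t) = e^(9*t^2/8 - t/2)
K_X(t) = log M_X(t) = 9*t^2/8 - t/2
dK/dt = 9*t/4 - 1/2
d^2K/dt^2 = 9/4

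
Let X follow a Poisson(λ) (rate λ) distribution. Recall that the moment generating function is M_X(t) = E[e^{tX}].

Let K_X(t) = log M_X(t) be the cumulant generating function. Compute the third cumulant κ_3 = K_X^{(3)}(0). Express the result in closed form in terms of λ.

κ_3 = d^3K/dt^3 |_{t=0} = λ

M_X(t) = e^(λ*(e^(t) - 1))
K_X(t) = log M_X(t) = λ*(e^(t) - 1)
dK/dt = λ*e^(t)
d^2K/dt^2 = λ*e^(t)
d^3K/dt^3 = λ*e^(t)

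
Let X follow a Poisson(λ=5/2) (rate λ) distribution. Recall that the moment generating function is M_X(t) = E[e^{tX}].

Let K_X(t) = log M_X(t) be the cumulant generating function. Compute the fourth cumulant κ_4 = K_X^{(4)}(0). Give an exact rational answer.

M_X(t) = e^(5*e^(t)/2 - 5/2)
K_X(t) = log M_X(t) = 5*e^(t)/2 - 5/2
K′(t) = 5*e^(t)/2
K′′(t) = 5*e^(t)/2
K′′′(t) = 5*e^(t)/2
K′′′′(t) = 5*e^(t)/2

κ_4 = K′′′′(0) = 5/2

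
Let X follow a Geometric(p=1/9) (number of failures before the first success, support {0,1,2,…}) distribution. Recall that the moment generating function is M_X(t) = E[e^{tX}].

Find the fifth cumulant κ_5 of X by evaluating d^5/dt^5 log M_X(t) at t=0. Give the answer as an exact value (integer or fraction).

κ_5 = K^(5)(0) = 1058760

M_X(t) = 1/(9*(1 - 8*e^(t)/9))
K_X(t) = log M_X(t) = -log(1 - 8*e^(t)/9) - 2*log(3)
K^(5)(t) = (-36864*e^(4*t) - 456192*e^(3*t) - 513216*e^(2*t) - 52488*e^(t))/(32768*e^(5*t) - 184320*e^(4*t) + 414720*e^(3*t) - 466560*e^(2*t) + 262440*e^(t) - 59049)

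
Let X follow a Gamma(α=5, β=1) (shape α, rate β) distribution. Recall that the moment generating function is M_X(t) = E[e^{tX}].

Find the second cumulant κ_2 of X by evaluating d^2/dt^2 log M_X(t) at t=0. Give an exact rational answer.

M_X(t) = (1 - t)^(-5)
K_X(t) = log M_X(t) = -5*log(1 - t)
K′(t) = -5/(t - 1)
K′′(t) = 5/(t^2 - 2*t + 1)

κ_2 = K′′(0) = 5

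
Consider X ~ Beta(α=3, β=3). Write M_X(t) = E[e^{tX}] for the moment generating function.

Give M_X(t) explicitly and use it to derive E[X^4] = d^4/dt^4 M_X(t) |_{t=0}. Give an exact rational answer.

M_X(t) = ₁F₁(3; 6; t)
M′(t) = ₁F₁(4; 7; t)/2
M′′(t) = 2*₁F₁(5; 8; t)/7
M′′′(t) = 5*₁F₁(6; 9; t)/28
M′′′′(t) = 5*₁F₁(7; 10; t)/42

E[X^4] = M′′′′(0) = 5/42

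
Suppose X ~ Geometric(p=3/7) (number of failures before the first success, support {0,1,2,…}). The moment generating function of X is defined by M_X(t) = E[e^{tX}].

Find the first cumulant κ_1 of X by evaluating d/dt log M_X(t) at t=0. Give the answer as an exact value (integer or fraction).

M_X(t) = 3/(7*(1 - 4*e^(t)/7))
K_X(t) = log M_X(t) = -log(1 - 4*e^(t)/7) - log(7) + log(3)
D[K](t) = -4*e^(t)/(4*e^(t) - 7)

κ_1 = D[K](0) = 4/3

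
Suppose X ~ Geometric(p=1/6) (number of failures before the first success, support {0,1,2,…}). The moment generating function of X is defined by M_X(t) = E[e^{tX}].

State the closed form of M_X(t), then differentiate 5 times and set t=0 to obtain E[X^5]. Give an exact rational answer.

M_X(t) = 1/(6*(1 - 5*e^(t)/6))
dM/dt = 5*e^(t)/(25*e^(2*t) - 60*e^(t) + 36)
d^2M/dt^2 = (-25*e^(2*t) - 30*e^(t))/(125*e^(3*t) - 450*e^(2*t) + 540*e^(t) - 216)
d^3M/dt^3 = (125*e^(3*t) + 600*e^(2*t) + 180*e^(t))/(625*e^(4*t) - 3000*e^(3*t) + 5400*e^(2*t) - 4320*e^(t) + 1296)
d^4M/dt^4 = (-625*e^(4*t) - 8250*e^(3*t) - 9900*e^(2*t) - 1080*e^(t))/(3125*e^(5*t) - 18750*e^(4*t) + 45000*e^(3*t) - 54000*e^(2*t) + 32400*e^(t) - 7776)

E[X^5] = d^5M/dt^5 |_{t=0} = 544505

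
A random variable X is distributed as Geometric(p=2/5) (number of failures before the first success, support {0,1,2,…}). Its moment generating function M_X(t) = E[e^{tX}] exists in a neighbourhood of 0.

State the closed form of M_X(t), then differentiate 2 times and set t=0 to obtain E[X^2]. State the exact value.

M_X(t) = 2/(5*(1 - 3*e^(t)/5))
M^(2)(t) = (-18*e^(2*t) - 30*e^(t))/(27*e^(3*t) - 135*e^(2*t) + 225*e^(t) - 125)

E[X^2] = M^(2)(0) = 6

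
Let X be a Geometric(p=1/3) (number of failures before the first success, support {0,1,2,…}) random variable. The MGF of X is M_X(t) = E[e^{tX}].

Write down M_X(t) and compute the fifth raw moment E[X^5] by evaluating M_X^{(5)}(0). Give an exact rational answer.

E[X^5] = D^5[M](0) = 9002

M_X(t) = 1/(3*(1 - 2*e^(t)/3))
D^5[M](t) = (32*e^(5*t) + 1248*e^(4*t) + 4752*e^(3*t) + 2808*e^(2*t) + 162*e^(t))/(64*e^(6*t) - 576*e^(5*t) + 2160*e^(4*t) - 4320*e^(3*t) + 4860*e^(2*t) - 2916*e^(t) + 729)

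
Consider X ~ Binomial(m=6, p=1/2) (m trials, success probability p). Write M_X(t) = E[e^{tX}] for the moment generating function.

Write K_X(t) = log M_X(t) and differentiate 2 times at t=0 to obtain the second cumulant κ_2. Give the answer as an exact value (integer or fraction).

κ_2 = K′′(0) = 3/2

M_X(t) = (e^(t)/2 + 1/2)^6
K_X(t) = log M_X(t) = 6*log(e^(t)/2 + 1/2)
K′(t) = 6*e^(t)/(e^(t) + 1)
K′′(t) = 6*e^(t)/(e^(2*t) + 2*e^(t) + 1)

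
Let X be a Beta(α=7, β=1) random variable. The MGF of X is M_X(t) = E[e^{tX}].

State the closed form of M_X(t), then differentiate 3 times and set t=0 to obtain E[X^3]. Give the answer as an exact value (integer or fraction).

E[X^3] = d^3M/dt^3 |_{t=0} = 7/10

M_X(t) = ₁F₁(7; 8; t)
dM/dt = 7*₁F₁(8; 9; t)/8
d^2M/dt^2 = 7*₁F₁(9; 10; t)/9
d^3M/dt^3 = 7*₁F₁(10; 11; t)/10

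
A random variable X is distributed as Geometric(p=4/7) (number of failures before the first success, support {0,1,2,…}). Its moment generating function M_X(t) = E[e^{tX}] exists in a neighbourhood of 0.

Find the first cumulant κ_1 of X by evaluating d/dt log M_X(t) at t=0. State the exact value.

κ_1 = dK/dt |_{t=0} = 3/4

M_X(t) = 4/(7*(1 - 3*e^(t)/7))
K_X(t) = log M_X(t) = -log(1 - 3*e^(t)/7) - log(7) + 2*log(2)
dK/dt = -3*e^(t)/(3*e^(t) - 7)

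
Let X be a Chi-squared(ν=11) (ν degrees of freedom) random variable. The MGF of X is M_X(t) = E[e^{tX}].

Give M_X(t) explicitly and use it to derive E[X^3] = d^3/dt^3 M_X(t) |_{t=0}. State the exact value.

E[X^3] = M^(3)(0) = 2145

M_X(t) = (1 - 2*t)^(-11/2)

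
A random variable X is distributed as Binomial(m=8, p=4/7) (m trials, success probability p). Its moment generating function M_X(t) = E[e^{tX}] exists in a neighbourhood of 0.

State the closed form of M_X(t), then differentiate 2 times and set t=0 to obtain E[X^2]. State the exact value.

M_X(t) = (4*e^(t)/7 + 3/7)^8

E[X^2] = M^(2)(0) = 160/7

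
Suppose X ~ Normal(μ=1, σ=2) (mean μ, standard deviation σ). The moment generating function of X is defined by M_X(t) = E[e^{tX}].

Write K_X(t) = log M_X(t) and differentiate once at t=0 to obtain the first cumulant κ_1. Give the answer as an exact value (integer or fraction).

M_X(t) = e^(2*t^2 + t)
K_X(t) = log M_X(t) = 2*t^2 + t
K′(t) = 4*t + 1

κ_1 = K′(0) = 1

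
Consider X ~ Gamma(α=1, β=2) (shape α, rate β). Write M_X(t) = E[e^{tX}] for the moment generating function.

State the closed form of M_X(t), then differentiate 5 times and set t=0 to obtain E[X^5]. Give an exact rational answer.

M_X(t) = 2/(2 - t)
dM/dt = 2/(t^2 - 4*t + 4)
d^2M/dt^2 = -4/(t^3 - 6*t^2 + 12*t - 8)
d^3M/dt^3 = 12/(t^4 - 8*t^3 + 24*t^2 - 32*t + 16)
d^4M/dt^4 = -48/(t^5 - 10*t^4 + 40*t^3 - 80*t^2 + 80*t - 32)
d^5M/dt^5 = 240/(t^6 - 12*t^5 + 60*t^4 - 160*t^3 + 240*t^2 - 192*t + 64)

E[X^5] = d^5M/dt^5 |_{t=0} = 15/4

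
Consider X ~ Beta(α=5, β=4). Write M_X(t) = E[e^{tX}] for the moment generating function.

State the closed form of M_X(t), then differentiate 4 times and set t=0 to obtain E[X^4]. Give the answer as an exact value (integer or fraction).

M_X(t) = ₁F₁(5; 9; t)
M′(t) = 5*₁F₁(6; 10; t)/9
M′′(t) = ₁F₁(7; 11; t)/3
M′′′(t) = 7*₁F₁(8; 12; t)/33
M′′′′(t) = 14*₁F₁(9; 13; t)/99

E[X^4] = M′′′′(0) = 14/99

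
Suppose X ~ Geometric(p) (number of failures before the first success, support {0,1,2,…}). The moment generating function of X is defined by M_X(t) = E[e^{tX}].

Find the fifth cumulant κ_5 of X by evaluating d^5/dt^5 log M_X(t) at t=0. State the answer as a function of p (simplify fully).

M_X(t) = p/(-(1 - p)*e^(t) + 1)
K_X(t) = log M_X(t) = log(p) - log(-(1 - p)*e^(t) + 1)
K′(t) = (-p*e^(t) + e^(t))/(p*e^(t) - e^(t) + 1)
K′′(t) = (-p*e^(t) + e^(t))/(p^2*e^(2*t) - 2*p*e^(2*t) + 2*p*e^(t) + e^(2*t) - 2*e^(t) + 1)

κ_5 = K′′′′′(0) = (p^4 - 15*p^3 + 50*p^2 - 60*p + 24)/p^5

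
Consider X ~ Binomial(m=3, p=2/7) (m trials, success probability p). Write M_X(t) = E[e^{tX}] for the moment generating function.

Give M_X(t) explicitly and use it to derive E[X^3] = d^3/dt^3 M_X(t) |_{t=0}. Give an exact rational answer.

M_X(t) = (2*e^(t)/7 + 5/7)^3
dM/dt = 24*e^(3*t)/343 + 120*e^(2*t)/343 + 150*e^(t)/343
d^2M/dt^2 = 72*e^(3*t)/343 + 240*e^(2*t)/343 + 150*e^(t)/343
d^3M/dt^3 = 216*e^(3*t)/343 + 480*e^(2*t)/343 + 150*e^(t)/343

E[X^3] = d^3M/dt^3 |_{t=0} = 846/343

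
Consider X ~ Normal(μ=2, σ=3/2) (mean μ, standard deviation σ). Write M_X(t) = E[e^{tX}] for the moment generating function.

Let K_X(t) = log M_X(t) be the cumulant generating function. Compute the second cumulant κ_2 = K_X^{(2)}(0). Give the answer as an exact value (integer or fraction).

M_X(t) = e^(9*t^2/8 + 2*t)
K_X(t) = log M_X(t) = 9*t^2/8 + 2*t
K′(t) = 9*t/4 + 2
K′′(t) = 9/4

κ_2 = K′′(0) = 9/4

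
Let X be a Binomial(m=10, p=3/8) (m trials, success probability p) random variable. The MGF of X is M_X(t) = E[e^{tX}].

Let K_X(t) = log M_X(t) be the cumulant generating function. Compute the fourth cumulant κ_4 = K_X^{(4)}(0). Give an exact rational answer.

κ_4 = D^4[K](0) = -975/1024

M_X(t) = (3*e^(t)/8 + 5/8)^10
K_X(t) = log M_X(t) = 10*log(3*e^(t)/8 + 5/8)
D^4[K](t) = (1350*e^(3*t) - 9000*e^(2*t) + 3750*e^(t))/(81*e^(4*t) + 540*e^(3*t) + 1350*e^(2*t) + 1500*e^(t) + 625)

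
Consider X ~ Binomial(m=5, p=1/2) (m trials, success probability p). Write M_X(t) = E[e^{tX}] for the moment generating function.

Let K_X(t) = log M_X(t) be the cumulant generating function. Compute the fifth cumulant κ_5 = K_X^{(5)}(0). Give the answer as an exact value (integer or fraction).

κ_5 = K′′′′′(0) = 0

M_X(t) = (e^(t)/2 + 1/2)^5
K_X(t) = log M_X(t) = 5*log(e^(t)/2 + 1/2)
K′(t) = 5*e^(t)/(e^(t) + 1)
K′′(t) = 5*e^(t)/(e^(2*t) + 2*e^(t) + 1)
K′′′(t) = (-5*e^(2*t) + 5*e^(t))/(e^(3*t) + 3*e^(2*t) + 3*e^(t) + 1)
K′′′′(t) = (5*e^(3*t) - 20*e^(2*t) + 5*e^(t))/(e^(4*t) + 4*e^(3*t) + 6*e^(2*t) + 4*e^(t) + 1)
K′′′′′(t) = (-5*e^(4*t) + 55*e^(3*t) - 55*e^(2*t) + 5*e^(t))/(e^(5*t) + 5*e^(4*t) + 10*e^(3*t) + 10*e^(2*t) + 5*e^(t) + 1)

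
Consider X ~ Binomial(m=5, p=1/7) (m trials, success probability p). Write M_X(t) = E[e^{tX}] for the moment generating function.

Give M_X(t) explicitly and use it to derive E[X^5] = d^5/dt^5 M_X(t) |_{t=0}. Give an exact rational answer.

E[X^5] = M^(5)(0) = 196925/16807

M_X(t) = (e^(t)/7 + 6/7)^5
M^(5)(t) = 3125*e^(5*t)/16807 + 30720*e^(4*t)/16807 + 87480*e^(3*t)/16807 + 69120*e^(2*t)/16807 + 6480*e^(t)/16807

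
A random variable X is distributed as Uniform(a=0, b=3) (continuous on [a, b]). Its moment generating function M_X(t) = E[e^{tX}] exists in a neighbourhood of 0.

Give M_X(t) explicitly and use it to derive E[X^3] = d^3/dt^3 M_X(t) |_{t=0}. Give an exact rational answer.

M_X(t) = (e^(3*t) - 1)/(3*t)
M^(3)(t) = (9*t^3*e^(3*t) - 9*t^2*e^(3*t) + 6*t*e^(3*t) - 2*e^(3*t) + 2)/t^4

E[X^3] = M^(3)(0) = 27/4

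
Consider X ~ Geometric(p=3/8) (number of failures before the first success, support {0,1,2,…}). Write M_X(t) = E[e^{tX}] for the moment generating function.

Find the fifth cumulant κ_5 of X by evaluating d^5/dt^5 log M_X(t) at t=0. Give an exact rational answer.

κ_5 = D^5[K](0) = 84760/81

M_X(t) = 3/(8*(1 - 5*e^(t)/8))
K_X(t) = log M_X(t) = -log(1 - 5*e^(t)/8) - 3*log(2) + log(3)
D^5[K](t) = (-5000*e^(4*t) - 88000*e^(3*t) - 140800*e^(2*t) - 20480*e^(t))/(3125*e^(5*t) - 25000*e^(4*t) + 80000*e^(3*t) - 128000*e^(2*t) + 102400*e^(t) - 32768)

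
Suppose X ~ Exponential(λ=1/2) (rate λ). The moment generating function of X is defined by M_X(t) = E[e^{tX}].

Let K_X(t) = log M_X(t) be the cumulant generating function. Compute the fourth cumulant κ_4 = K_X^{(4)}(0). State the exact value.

M_X(t) = 1/(2*(1/2 - t))
K_X(t) = log M_X(t) = -log(1/2 - t) - log(2)
D^4[K](t) = 96/(16*t^4 - 32*t^3 + 24*t^2 - 8*t + 1)

κ_4 = D^4[K](0) = 96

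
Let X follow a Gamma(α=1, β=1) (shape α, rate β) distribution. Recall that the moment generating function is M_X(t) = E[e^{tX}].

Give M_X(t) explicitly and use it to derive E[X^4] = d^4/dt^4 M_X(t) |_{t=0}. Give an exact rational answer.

E[X^4] = D^4[M](0) = 24

M_X(t) = 1/(1 - t)
D^4[M](t) = -24/(t^5 - 5*t^4 + 10*t^3 - 10*t^2 + 5*t - 1)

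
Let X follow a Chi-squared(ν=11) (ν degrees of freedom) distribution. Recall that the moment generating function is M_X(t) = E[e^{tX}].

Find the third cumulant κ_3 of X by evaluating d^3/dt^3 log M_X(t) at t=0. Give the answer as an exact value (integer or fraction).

κ_3 = D^3[K](0) = 88

M_X(t) = (1 - 2*t)^(-11/2)
K_X(t) = log M_X(t) = -11*log(1 - 2*t)/2
D^3[K](t) = -88/(8*t^3 - 12*t^2 + 6*t - 1)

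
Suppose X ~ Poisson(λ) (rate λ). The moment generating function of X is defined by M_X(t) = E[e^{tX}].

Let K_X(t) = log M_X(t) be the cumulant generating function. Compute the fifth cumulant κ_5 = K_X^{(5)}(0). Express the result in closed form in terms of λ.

κ_5 = K^(5)(0) = λ

M_X(t) = e^(λ*(e^(t) - 1))
K_X(t) = log M_X(t) = λ*(e^(t) - 1)
K^(5)(t) = λ*e^(t)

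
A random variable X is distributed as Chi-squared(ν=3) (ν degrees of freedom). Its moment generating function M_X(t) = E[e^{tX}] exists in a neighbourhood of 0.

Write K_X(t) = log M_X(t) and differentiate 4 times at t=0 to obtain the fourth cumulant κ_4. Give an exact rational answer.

κ_4 = K^(4)(0) = 144

M_X(t) = (1 - 2*t)^(-3/2)
K_X(t) = log M_X(t) = -3*log(1 - 2*t)/2
K^(4)(t) = 144/(16*t^4 - 32*t^3 + 24*t^2 - 8*t + 1)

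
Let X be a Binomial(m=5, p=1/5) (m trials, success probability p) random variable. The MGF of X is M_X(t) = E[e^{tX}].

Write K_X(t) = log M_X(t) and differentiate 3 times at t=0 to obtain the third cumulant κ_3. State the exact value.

M_X(t) = (e^(t)/5 + 4/5)^5
K_X(t) = log M_X(t) = 5*log(e^(t)/5 + 4/5)
K^(3)(t) = (-20*e^(2*t) + 80*e^(t))/(e^(3*t) + 12*e^(2*t) + 48*e^(t) + 64)

κ_3 = K^(3)(0) = 12/25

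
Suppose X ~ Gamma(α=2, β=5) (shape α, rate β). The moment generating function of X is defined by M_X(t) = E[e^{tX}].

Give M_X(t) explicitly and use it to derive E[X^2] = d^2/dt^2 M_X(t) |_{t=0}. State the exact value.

M_X(t) = 25/(5 - t)^2
M′(t) = -50/(t^3 - 15*t^2 + 75*t - 125)
M′′(t) = 150/(t^4 - 20*t^3 + 150*t^2 - 500*t + 625)

E[X^2] = M′′(0) = 6/25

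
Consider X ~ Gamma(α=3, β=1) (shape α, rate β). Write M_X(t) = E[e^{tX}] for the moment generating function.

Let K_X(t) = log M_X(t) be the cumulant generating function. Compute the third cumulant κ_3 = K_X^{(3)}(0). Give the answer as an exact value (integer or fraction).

M_X(t) = (1 - t)^(-3)
K_X(t) = log M_X(t) = -3*log(1 - t)
K^(3)(t) = -6/(t^3 - 3*t^2 + 3*t - 1)

κ_3 = K^(3)(0) = 6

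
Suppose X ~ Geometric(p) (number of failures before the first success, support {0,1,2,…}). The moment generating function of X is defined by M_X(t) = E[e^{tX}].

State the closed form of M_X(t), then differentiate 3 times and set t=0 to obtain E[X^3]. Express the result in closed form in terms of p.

M_X(t) = p/(-(1 - p)*e^(t) + 1)
dM/dt = (-p^2*e^(t) + p*e^(t))/(p^2*e^(2*t) - 2*p*e^(2*t) + 2*p*e^(t) + e^(2*t) - 2*e^(t) + 1)

E[X^3] = d^3M/dt^3 |_{t=0} = -1 + 7/p - 12/p^2 + 6/p^3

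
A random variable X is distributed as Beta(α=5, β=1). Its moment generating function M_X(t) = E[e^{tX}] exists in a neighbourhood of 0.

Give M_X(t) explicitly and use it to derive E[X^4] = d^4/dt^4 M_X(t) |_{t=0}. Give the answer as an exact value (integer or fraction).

E[X^4] = d^4M/dt^4 |_{t=0} = 5/9

M_X(t) = ₁F₁(5; 6; t)
dM/dt = 5*₁F₁(6; 7; t)/6
d^2M/dt^2 = 5*₁F₁(7; 8; t)/7
d^3M/dt^3 = 5*₁F₁(8; 9; t)/8
d^4M/dt^4 = 5*₁F₁(9; 10; t)/9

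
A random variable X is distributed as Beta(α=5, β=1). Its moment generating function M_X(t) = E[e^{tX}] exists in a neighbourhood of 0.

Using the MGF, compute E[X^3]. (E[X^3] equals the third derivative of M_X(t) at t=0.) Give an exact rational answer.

E[X^3] = M^(3)(0) = 5/8

M_X(t) = ₁F₁(5; 6; t)
M^(3)(t) = 5*₁F₁(8; 9; t)/8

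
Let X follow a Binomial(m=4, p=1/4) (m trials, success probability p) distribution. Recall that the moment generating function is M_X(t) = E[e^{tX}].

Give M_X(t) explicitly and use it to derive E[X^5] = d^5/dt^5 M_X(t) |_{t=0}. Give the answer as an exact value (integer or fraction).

M_X(t) = (e^(t)/4 + 3/4)^4
M^(5)(t) = 4*e^(4*t) + 729*e^(3*t)/64 + 27*e^(2*t)/4 + 27*e^(t)/64

E[X^5] = M^(5)(0) = 361/16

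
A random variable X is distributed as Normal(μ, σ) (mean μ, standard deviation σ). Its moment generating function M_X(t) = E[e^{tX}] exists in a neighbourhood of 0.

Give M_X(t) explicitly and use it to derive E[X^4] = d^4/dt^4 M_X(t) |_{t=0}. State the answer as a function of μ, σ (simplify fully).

E[X^4] = D^4[M](0) = μ^4 + 6*μ^2*σ^2 + 3*σ^4

M_X(t) = e^(μ*t + σ^2*t^2/2)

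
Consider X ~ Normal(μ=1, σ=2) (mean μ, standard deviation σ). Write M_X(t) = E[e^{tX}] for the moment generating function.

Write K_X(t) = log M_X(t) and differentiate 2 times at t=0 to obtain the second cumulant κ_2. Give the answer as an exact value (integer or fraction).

κ_2 = K′′(0) = 4

M_X(t) = e^(2*t^2 + t)
K_X(t) = log M_X(t) = 2*t^2 + t
K′(t) = 4*t + 1
K′′(t) = 4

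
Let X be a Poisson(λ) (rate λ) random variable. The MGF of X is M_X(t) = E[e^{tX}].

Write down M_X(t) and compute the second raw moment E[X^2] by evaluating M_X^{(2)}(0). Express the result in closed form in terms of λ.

E[X^2] = M′′(0) = λ*(λ + 1)

M_X(t) = e^(λ*(e^(t) - 1))
M′(t) = λ*e^(-λ)*e^(t)*e^(λ*e^(t))
M′′(t) = (λ^2*e^(2*t)*e^(λ*e^(t)) + λ*e^(t)*e^(λ*e^(t)))*e^(-λ)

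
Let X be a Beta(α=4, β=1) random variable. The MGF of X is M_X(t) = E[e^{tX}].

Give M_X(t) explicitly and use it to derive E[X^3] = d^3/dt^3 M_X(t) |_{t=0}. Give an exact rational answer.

E[X^3] = M^(3)(0) = 4/7

M_X(t) = ₁F₁(4; 5; t)
M^(3)(t) = 4*₁F₁(7; 8; t)/7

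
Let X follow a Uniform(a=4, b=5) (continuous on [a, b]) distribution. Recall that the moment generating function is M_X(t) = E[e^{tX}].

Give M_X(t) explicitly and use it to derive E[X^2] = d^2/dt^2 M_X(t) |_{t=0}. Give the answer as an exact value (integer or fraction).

M_X(t) = (e^(5*t) - e^(4*t))/t
dM/dt = (5*t*e^(5*t) - 4*t*e^(4*t) - e^(5*t) + e^(4*t))/t^2
d^2M/dt^2 = (25*t^2*e^(5*t) - 16*t^2*e^(4*t) - 10*t*e^(5*t) + 8*t*e^(4*t) + 2*e^(5*t) - 2*e^(4*t))/t^3

E[X^2] = d^2M/dt^2 |_{t=0} = 61/3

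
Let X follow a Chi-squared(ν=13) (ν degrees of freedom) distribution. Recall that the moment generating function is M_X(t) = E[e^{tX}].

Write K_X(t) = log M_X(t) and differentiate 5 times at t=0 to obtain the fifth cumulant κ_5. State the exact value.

κ_5 = D^5[K](0) = 4992

M_X(t) = (1 - 2*t)^(-13/2)
K_X(t) = log M_X(t) = -13*log(1 - 2*t)/2
D^5[K](t) = -4992/(32*t^5 - 80*t^4 + 80*t^3 - 40*t^2 + 10*t - 1)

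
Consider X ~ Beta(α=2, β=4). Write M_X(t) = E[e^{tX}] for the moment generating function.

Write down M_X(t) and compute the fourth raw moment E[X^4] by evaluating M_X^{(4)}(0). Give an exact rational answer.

E[X^4] = M^(4)(0) = 5/126

M_X(t) = ₁F₁(2; 6; t)
M^(4)(t) = 5*₁F₁(6; 10; t)/126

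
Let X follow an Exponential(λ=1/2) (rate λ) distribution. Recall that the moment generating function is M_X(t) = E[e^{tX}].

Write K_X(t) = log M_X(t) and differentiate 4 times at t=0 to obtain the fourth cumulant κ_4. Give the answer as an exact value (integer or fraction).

M_X(t) = 1/(2*(1/2 - t))
K_X(t) = log M_X(t) = -log(1/2 - t) - log(2)
D^4[K](t) = 96/(16*t^4 - 32*t^3 + 24*t^2 - 8*t + 1)

κ_4 = D^4[K](0) = 96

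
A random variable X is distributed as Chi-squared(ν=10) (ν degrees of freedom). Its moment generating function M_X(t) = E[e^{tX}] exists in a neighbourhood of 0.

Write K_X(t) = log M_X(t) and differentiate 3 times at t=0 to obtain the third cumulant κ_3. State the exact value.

M_X(t) = (1 - 2*t)^(-5)
K_X(t) = log M_X(t) = -5*log(1 - 2*t)
D^3[K](t) = -80/(8*t^3 - 12*t^2 + 6*t - 1)

κ_3 = D^3[K](0) = 80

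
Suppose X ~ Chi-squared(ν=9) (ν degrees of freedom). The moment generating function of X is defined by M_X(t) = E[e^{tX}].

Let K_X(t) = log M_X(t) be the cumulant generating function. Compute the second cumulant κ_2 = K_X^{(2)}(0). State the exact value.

κ_2 = d^2K/dt^2 |_{t=0} = 18

M_X(t) = (1 - 2*t)^(-9/2)
K_X(t) = log M_X(t) = -9*log(1 - 2*t)/2
dK/dt = -9/(2*t - 1)
d^2K/dt^2 = 18/(4*t^2 - 4*t + 1)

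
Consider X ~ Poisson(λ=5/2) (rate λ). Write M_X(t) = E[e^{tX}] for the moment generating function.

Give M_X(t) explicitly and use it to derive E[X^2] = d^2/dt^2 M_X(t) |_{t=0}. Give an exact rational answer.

E[X^2] = D^2[M](0) = 35/4

M_X(t) = e^(5*e^(t)/2 - 5/2)
D^2[M](t) = (25*e^(2*t)*e^(5*e^(t)/2) + 10*e^(t)*e^(5*e^(t)/2))*e^(-5/2)/4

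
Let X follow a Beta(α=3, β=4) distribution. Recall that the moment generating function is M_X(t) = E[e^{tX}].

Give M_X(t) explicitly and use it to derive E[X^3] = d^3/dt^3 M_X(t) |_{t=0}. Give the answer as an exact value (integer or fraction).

M_X(t) = ₁F₁(3; 7; t)
D^3[M](t) = 5*₁F₁(6; 10; t)/42

E[X^3] = D^3[M](0) = 5/42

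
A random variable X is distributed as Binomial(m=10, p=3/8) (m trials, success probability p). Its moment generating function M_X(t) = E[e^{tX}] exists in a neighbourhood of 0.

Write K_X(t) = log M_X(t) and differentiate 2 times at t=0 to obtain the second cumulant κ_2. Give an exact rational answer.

M_X(t) = (3*e^(t)/8 + 5/8)^10
K_X(t) = log M_X(t) = 10*log(3*e^(t)/8 + 5/8)
K′(t) = 30*e^(t)/(3*e^(t) + 5)
K′′(t) = 150*e^(t)/(9*e^(2*t) + 30*e^(t) + 25)

κ_2 = K′′(0) = 75/32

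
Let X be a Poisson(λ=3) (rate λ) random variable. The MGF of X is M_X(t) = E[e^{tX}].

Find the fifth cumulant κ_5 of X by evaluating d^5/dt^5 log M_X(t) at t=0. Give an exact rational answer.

M_X(t) = e^(3*e^(t) - 3)
K_X(t) = log M_X(t) = 3*e^(t) - 3
K′(t) = 3*e^(t)
K′′(t) = 3*e^(t)
K′′′(t) = 3*e^(t)
K′′′′(t) = 3*e^(t)
K′′′′′(t) = 3*e^(t)

κ_5 = K′′′′′(0) = 3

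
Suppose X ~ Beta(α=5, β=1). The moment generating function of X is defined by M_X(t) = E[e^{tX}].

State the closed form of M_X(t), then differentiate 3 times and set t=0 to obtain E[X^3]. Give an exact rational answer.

E[X^3] = M′′′(0) = 5/8

M_X(t) = ₁F₁(5; 6; t)
M′(t) = 5*₁F₁(6; 7; t)/6
M′′(t) = 5*₁F₁(7; 8; t)/7
M′′′(t) = 5*₁F₁(8; 9; t)/8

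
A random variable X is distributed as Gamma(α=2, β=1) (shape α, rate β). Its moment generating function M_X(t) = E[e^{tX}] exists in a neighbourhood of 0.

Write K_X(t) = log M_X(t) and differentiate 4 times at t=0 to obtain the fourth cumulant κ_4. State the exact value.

κ_4 = K^(4)(0) = 12

M_X(t) = (1 - t)^(-2)
K_X(t) = log M_X(t) = -2*log(1 - t)
K^(4)(t) = 12/(t^4 - 4*t^3 + 6*t^2 - 4*t + 1)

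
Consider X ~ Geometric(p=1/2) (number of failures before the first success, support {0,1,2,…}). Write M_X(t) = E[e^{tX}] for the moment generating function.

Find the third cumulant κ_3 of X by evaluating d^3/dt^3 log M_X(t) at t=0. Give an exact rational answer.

κ_3 = d^3K/dt^3 |_{t=0} = 6

M_X(t) = 1/(2*(1 - e^(t)/2))
K_X(t) = log M_X(t) = -log(1 - e^(t)/2) - log(2)
dK/dt = -e^(t)/(e^(t) - 2)
d^2K/dt^2 = 2*e^(t)/(e^(2*t) - 4*e^(t) + 4)
d^3K/dt^3 = (-2*e^(2*t) - 4*e^(t))/(e^(3*t) - 6*e^(2*t) + 12*e^(t) - 8)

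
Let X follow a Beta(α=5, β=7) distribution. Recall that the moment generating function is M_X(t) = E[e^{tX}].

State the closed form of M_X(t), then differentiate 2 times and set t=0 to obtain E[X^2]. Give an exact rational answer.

M_X(t) = ₁F₁(5; 12; t)
D^2[M](t) = 5*₁F₁(7; 14; t)/26

E[X^2] = D^2[M](0) = 5/26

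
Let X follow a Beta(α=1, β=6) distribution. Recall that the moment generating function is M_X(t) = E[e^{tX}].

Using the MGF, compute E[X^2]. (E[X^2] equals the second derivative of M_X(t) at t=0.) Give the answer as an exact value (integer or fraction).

E[X^2] = d^2M/dt^2 |_{t=0} = 1/28

M_X(t) = ₁F₁(1; 7; t)
dM/dt = ₁F₁(2; 8; t)/7
d^2M/dt^2 = ₁F₁(3; 9; t)/28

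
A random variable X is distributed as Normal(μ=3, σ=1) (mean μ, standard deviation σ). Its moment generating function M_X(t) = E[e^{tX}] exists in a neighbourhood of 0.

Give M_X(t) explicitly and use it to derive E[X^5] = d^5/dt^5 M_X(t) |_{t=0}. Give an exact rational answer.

M_X(t) = e^(t^2/2 + 3*t)
D^5[M](t) = t^5*e^(3*t)*e^(t^2/2) + 15*t^4*e^(3*t)*e^(t^2/2) + 100*t^3*e^(3*t)*e^(t^2/2) + 360*t^2*e^(3*t)*e^(t^2/2) + 690*t*e^(3*t)*e^(t^2/2) + 558*e^(3*t)*e^(t^2/2)

E[X^5] = D^5[M](0) = 558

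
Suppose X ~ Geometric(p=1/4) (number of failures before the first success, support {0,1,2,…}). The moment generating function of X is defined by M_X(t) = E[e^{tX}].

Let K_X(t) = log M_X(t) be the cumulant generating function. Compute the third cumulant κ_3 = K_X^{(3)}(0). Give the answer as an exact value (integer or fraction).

κ_3 = K^(3)(0) = 84

M_X(t) = 1/(4*(1 - 3*e^(t)/4))
K_X(t) = log M_X(t) = -log(1 - 3*e^(t)/4) - 2*log(2)
K^(3)(t) = (-36*e^(2*t) - 48*e^(t))/(27*e^(3*t) - 108*e^(2*t) + 144*e^(t) - 64)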